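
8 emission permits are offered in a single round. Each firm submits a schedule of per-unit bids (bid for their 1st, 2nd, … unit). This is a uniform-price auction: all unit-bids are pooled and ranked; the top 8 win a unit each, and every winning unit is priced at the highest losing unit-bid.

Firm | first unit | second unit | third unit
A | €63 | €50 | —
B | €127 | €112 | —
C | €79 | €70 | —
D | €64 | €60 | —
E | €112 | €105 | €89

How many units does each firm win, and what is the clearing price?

B 2, C 2, D 1, E 3; clearing price €63

Pooled unit-bids ranked (top 8): 127 (B-1), 112 (B-2), 112 (E-1), 105 (E-2), 89 (E-3), 79 (C-1), 70 (C-2), 64 (D-1)
Highest rejected unit-bid = €63.
Allocation: B 2, C 2, D 1, E 3.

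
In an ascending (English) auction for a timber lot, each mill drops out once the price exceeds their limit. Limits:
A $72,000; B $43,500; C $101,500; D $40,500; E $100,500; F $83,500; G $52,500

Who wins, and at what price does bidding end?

C wins at $100,500

Rule: the price rises until one bidder remains; the winner pays the price at which the last rival dropped out.
Sorting limits: 101,500 (C) > 100,500 (E) > 83,500 (F) > 72,000 (A) > 52,500 (G) > 43,500 (B) > …
Once the price passes $100,500, only C is left; the hammer falls at E's limit of $100,500.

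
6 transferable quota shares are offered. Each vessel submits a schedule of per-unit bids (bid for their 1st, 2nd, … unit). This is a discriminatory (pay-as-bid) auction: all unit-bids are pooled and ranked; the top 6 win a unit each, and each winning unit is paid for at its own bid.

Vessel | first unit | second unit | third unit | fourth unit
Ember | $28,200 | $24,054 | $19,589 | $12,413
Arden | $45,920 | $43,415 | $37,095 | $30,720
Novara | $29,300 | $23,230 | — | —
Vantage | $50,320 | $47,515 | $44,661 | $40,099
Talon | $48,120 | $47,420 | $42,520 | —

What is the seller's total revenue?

All unit-bids, highest first — top 6: 50,320 (Vantage-1), 48,120 (Talon-1), 47,515 (Vantage-2), 47,420 (Talon-2), 45,920 (Arden-1), 44,661 (Vantage-3)
Next rejected bid: $43,415 (not a price — pay-as-bid).
Each winning unit pays its own bid.
Revenue = 50,320 + 48,120 + 47,515 + 47,420 + 45,920 + 44,661 = $283,956.

Total revenue: $283,956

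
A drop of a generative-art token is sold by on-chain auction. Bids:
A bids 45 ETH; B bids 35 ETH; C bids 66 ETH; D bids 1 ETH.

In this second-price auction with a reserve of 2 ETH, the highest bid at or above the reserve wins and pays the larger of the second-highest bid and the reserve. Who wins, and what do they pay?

C pays 45 ETH

Bids ranked: 66 (C) > 45 (A) > 35 (B) > 1 (D)
Highest eligible bid: C at 66 ETH.
Second-highest bid 45 ETH exceeds the reserve 2 ETH → payment 45 ETH.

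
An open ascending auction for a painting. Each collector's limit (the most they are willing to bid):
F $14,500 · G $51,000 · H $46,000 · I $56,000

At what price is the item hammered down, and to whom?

I wins at $51,000

Rule: the price rises until one bidder remains; the winner pays the price at which the last rival dropped out.
Limits ranked: 56,000 (I) > 51,000 (G) > 46,000 (H) > 14,500 (F)
Bidding ends when G exits at $51,000; I takes it.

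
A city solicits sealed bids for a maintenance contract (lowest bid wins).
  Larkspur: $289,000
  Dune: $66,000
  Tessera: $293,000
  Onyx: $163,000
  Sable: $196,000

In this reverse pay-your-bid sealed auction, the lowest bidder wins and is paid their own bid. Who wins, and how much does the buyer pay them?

Dune is paid $66,000

Rule: the lowest bidder wins and is paid their own bid.
Bids ranked: 66,000 (Dune) < 163,000 (Onyx) < 196,000 (Sable) < 289,000 (Larkspur) < 293,000 (Tessera)
First-price: Dune is paid what they bid, $66,000.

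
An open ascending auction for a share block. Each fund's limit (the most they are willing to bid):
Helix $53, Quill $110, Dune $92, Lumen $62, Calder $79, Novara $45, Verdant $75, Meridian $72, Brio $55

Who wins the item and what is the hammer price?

Open ascending-bid auction: the price rises until one bidder remains; the winner pays the price at which the last rival dropped out.
Limits ranked: 110 (Quill) > 92 (Dune) > 79 (Calder) > 75 (Verdant) > 72 (Meridian) > 62 (Lumen) > …
Once the price passes $92, only Quill is left; the hammer falls at Dune's limit of $92.

Quill wins at $92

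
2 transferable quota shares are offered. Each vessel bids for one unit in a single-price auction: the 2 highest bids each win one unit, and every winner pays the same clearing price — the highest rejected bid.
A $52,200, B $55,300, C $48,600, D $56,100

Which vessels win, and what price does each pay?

D, B; each pays $52,200

Sorting: 56,100 (D), 55,300 (B), 52,200 (A), 48,600 (C)
Top 2: D, B.
Clearing price = highest rejected bid = $52,200.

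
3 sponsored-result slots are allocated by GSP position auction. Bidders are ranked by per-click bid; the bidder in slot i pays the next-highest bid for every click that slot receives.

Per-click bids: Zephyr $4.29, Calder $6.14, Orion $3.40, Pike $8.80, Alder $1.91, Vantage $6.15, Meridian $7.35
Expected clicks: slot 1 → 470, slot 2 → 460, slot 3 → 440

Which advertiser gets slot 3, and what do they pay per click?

Vantage; $6.14 per click

Per-click bids in order: $8.80 (Pike) > $7.35 (Meridian) > $6.15 (Vantage) > $6.14 (Calder) > …
Slot 3 goes to the third-ranked bidder, Vantage, who pays the next bid down: $6.14/click.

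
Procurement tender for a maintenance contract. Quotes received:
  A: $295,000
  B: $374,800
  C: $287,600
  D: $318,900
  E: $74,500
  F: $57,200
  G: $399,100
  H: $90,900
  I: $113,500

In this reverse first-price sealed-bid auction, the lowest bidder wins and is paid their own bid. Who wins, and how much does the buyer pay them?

Bids ranked: 57,200 (F) < 74,500 (E) < 90,900 (H) < 113,500 (I) < 287,600 (C) < 295,000 (A) < …
First-price: F is paid what they bid, $57,200.

F is paid $57,200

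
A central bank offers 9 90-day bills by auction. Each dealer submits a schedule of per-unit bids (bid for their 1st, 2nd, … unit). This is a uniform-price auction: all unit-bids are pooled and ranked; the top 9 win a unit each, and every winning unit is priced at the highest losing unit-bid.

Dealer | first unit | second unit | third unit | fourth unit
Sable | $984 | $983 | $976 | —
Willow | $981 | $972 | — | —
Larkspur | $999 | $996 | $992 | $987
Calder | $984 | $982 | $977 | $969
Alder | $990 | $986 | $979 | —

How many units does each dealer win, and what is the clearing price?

Alder 2, Calder 1, Larkspur 4, Sable 2; clearing price $982

All unit-bids, highest first — top 9: 999 (Larkspur-1), 996 (Larkspur-2), 992 (Larkspur-3), 990 (Alder-1), 987 (Larkspur-4), 986 (Alder-2), 984 (Sable-1), 984 (Calder-1), 983 (Sable-2)
First bid not allocated: $982.
Allocation: Alder 2, Calder 1, Larkspur 4, Sable 2.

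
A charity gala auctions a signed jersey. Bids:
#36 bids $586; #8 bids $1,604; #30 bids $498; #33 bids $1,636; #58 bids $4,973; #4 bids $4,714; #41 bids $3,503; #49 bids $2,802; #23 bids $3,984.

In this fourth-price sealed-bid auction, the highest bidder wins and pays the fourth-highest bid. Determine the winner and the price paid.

Bids ranked: 4,973 (#58) > 4,714 (#4) > 3,984 (#23) > 3,503 (#41) > 2,802 (#49) > 1,636 (#33) > …
#58 wins; payment is bid #4 in the ranking = $3,503.

#58 pays $3,503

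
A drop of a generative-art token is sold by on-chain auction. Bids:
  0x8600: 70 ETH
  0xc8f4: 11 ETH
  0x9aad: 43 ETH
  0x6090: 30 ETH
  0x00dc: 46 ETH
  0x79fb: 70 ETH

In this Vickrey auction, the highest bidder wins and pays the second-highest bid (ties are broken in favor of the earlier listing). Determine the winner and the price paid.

Bids ranked: 70 (0x8600) > 70 (0x79fb) > 46 (0x00dc) > 43 (0x9aad) > 30 (0x6090) > 11 (0xc8f4)
Tie at 70 ETH → 0x8600 wins by tie-break.
0x8600 wins with the highest bid; price is set by the runner-up at 70 ETH.

0x8600 pays 70 ETH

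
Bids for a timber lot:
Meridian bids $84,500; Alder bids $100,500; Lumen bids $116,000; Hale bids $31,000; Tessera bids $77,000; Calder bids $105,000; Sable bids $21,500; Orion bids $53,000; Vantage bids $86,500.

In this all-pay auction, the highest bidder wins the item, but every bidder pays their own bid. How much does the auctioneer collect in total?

Rule: the highest bidder wins the item, but every bidder pays their own bid.
Bids ranked: 116,000 (Lumen) > 105,000 (Calder) > 100,500 (Alder) > 86,500 (Vantage) > 84,500 (Meridian) > 77,000 (Tessera) > …
Every bidder forfeits their bid regardless of winning.
Revenue = 84,500 + 100,500 + 116,000 + 31,000 + 77,000 + 105,000 + 21,500 + 53,000 + 86,500 = $675,000.

Total revenue: $675,000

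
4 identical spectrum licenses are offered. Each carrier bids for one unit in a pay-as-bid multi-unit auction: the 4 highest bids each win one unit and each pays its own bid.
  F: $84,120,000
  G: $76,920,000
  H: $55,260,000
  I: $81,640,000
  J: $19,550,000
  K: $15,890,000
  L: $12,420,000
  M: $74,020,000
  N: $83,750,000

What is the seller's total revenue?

Total revenue: $326,430,000

Ordering the bids: 84,120,000 (F), 83,750,000 (N), 81,640,000 (I), 76,920,000 (G), 74,020,000 (M), 55,260,000 (H), …
Winners (4 units): F, N, I, G.
Total revenue = 84,120,000 + 83,750,000 + 81,640,000 + 76,920,000 = $326,430,000.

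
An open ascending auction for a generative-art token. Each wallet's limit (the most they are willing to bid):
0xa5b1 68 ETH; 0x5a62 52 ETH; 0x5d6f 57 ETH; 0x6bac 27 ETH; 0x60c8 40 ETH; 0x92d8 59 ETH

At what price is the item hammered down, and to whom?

Limits ranked: 68 (0xa5b1) > 59 (0x92d8) > 57 (0x5d6f) > 52 (0x5a62) > 40 (0x60c8) > 27 (0x6bac)
Once the price passes 59 ETH, only 0xa5b1 is left; the hammer falls at 0x92d8's limit of 59 ETH.

0xa5b1 wins at 59 ETH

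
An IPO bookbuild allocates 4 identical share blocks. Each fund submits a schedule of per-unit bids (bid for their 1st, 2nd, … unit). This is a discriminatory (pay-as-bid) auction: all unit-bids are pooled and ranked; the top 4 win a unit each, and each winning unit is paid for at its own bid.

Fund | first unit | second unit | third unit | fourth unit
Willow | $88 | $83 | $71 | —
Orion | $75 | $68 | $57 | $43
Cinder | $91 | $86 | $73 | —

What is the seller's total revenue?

Total revenue: $348

All unit-bids, highest first — top 4: 91 (Cinder-1), 88 (Willow-1), 86 (Cinder-2), 83 (Willow-2)
Next rejected bid: $75 (not a price — pay-as-bid).
Each winning unit pays its own bid.
Revenue = 91 + 88 + 86 + 83 = $348.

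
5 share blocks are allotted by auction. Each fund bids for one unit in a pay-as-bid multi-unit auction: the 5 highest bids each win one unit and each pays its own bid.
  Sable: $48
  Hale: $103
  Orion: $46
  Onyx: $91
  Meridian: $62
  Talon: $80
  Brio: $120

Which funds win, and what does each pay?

Brio $120, Hale $103, Onyx $91, Talon $80, Meridian $62

Ordering the bids: 120 (Brio), 103 (Hale), 91 (Onyx), 80 (Talon), 62 (Meridian), 48 (Sable), 46 (Orion)
The 5 highest are Brio, Hale, Onyx, Talon, Meridian.
Each winner pays its own bid: Brio $120, Hale $103, Onyx $91, Talon $80, Meridian $62.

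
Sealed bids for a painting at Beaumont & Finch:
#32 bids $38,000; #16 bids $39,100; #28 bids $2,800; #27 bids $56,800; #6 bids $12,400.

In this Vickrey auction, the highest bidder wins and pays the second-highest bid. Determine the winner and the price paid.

Bids in order: 56,800 (#27) > 39,100 (#16) > 38,000 (#32) > 12,400 (#6) > 2,800 (#28)
#27 is highest; pays the second-highest bid, $39,100.

#27 pays $39,100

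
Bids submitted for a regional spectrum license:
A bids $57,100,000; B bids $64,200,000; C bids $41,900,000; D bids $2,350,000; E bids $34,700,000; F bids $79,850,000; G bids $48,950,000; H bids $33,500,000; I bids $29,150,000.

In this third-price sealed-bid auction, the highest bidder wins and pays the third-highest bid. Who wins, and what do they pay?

Third-price sealed-bid auction: the highest bidder wins and pays the third-highest bid.
Bids in order: 79,850,000 (F) > 64,200,000 (B) > 57,100,000 (A) > 48,950,000 (G) > 41,900,000 (C) > 34,700,000 (E) > …
F wins; payment is bid #3 in the ranking = $57,100,000.

F pays $57,100,000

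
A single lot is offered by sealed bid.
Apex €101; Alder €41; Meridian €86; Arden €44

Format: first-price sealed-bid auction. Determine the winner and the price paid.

First-price sealed-bid auction: the highest bidder wins and pays their own bid.
Bids in order: 101 (Apex) > 86 (Meridian) > 44 (Arden) > 41 (Alder)
First-price: Apex pays what they bid, €101.

Apex pays €101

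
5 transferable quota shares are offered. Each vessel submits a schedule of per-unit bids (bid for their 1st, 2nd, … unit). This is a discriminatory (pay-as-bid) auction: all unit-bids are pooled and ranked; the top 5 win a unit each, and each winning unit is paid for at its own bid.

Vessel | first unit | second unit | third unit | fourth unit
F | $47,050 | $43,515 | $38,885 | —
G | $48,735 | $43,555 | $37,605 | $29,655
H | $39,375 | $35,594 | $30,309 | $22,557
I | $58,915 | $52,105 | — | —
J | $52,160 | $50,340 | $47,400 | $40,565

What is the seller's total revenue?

Pooled unit-bids ranked (top 5): 58,915 (I-1), 52,160 (J-1), 52,105 (I-2), 50,340 (J-2), 48,735 (G-1)
Next rejected bid: $47,400 (not a price — pay-as-bid).
Each winning unit pays its own bid.
Revenue = 58,915 + 52,160 + 52,105 + 50,340 + 48,735 = $262,255.

Total revenue: $262,255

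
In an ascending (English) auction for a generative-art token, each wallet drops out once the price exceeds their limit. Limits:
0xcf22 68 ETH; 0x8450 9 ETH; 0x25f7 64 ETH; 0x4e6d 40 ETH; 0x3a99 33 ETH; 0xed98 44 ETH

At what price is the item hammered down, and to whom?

Ascending (English) auction: the price rises until one bidder remains; the winner pays the price at which the last rival dropped out.
Limits in order: 68 (0xcf22) > 64 (0x25f7) > 44 (0xed98) > 40 (0x4e6d) > 33 (0x3a99) > 9 (0x8450)
Once the price passes 64 ETH, only 0xcf22 is left; the hammer falls at 0x25f7's limit of 64 ETH.

0xcf22 wins at 64 ETH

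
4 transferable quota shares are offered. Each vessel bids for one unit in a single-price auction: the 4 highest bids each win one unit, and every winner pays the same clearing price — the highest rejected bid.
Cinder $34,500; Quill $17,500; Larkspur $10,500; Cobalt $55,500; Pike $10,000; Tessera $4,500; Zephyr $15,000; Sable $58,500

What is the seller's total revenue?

Total revenue: $60,000

Bids ranked high→low: 58,500 (Sable), 55,500 (Cobalt), 34,500 (Cinder), 17,500 (Quill), 15,000 (Zephyr), 10,500 (Larkspur), …
Winners (4 units): Sable, Cobalt, Cinder, Quill.
First losing bid is Zephyr's $15,000, which sets the uniform price.
Total revenue = 4 × $15,000 = $60,000.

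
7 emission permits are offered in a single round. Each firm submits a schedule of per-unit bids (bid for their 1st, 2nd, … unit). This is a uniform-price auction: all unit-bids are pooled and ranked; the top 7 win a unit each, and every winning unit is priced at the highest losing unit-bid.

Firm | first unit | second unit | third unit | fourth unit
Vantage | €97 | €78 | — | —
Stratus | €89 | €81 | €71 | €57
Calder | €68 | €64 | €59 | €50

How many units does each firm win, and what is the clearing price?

Calder 2, Stratus 3, Vantage 2; clearing price €59

All unit-bids, highest first — top 7: 97 (Vantage-1), 89 (Stratus-1), 81 (Stratus-2), 78 (Vantage-2), 71 (Stratus-3), 68 (Calder-1), 64 (Calder-2)
First bid not allocated: €59.
Allocation: Calder 2, Stratus 3, Vantage 2.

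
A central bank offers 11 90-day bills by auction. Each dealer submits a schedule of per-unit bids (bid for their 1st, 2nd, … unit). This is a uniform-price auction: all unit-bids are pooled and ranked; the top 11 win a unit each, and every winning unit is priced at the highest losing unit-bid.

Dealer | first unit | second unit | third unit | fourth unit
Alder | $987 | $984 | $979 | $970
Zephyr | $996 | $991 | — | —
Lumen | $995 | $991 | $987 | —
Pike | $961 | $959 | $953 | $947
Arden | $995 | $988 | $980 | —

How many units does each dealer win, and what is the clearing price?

Alder 3, Arden 3, Lumen 3, Zephyr 2; clearing price $970

Pooled unit-bids ranked (top 11): 996 (Zephyr-1), 995 (Lumen-1), 995 (Arden-1), 991 (Zephyr-2), 991 (Lumen-2), 988 (Arden-2), 987 (Alder-1), 987 (Lumen-3), 984 (Alder-2), 980 (Arden-3), 979 (Alder-3)
The (k+1)-th unit-bid is $970.
Allocation: Alder 3, Arden 3, Lumen 3, Zephyr 2.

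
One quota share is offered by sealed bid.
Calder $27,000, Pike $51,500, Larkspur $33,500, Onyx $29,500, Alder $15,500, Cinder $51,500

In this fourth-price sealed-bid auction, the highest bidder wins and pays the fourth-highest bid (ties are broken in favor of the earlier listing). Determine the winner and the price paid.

Pike pays $29,500

Rule: the highest bidder wins and pays the fourth-highest bid.
Bids in order: 51,500 (Pike) > 51,500 (Cinder) > 33,500 (Larkspur) > 29,500 (Onyx) > 27,000 (Calder) > 15,500 (Alder)
Pike and Cinder tie at $51,500; tie-break gives it to Pike.
Pike is highest; pays the fourth-highest bid, $29,500.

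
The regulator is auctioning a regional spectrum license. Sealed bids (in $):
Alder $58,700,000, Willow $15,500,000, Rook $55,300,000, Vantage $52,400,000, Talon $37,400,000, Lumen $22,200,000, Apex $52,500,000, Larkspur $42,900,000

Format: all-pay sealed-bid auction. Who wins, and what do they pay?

Alder pays $58,700,000

Rule: the highest bidder wins the item, but every bidder pays their own bid.
Bids ranked: 58,700,000 (Alder) > 55,300,000 (Rook) > 52,500,000 (Apex) > 52,400,000 (Vantage) > 42,900,000 (Larkspur) > 37,400,000 (Talon) > …
Alder wins with the top bid; all bids are sunk regardless.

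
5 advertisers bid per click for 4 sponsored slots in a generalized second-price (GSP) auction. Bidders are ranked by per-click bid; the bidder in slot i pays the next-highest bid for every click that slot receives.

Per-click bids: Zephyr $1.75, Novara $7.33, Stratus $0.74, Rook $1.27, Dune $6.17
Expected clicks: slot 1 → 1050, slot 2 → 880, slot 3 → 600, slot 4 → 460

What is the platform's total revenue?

Per-click bids in order: $7.33 (Novara) > $6.17 (Dune) > $1.75 (Zephyr) > $1.27 (Rook) > $0.74 (Stratus)
Slot 1: Novara pays $6.17 × 1050 = $6478.50
Slot 2: Dune pays $1.75 × 880 = $1540.00
Slot 3: Zephyr pays $1.27 × 600 = $762.00
Slot 4: Rook pays $0.74 × 460 = $340.40
Total = $9120.90

Total revenue: $9120.90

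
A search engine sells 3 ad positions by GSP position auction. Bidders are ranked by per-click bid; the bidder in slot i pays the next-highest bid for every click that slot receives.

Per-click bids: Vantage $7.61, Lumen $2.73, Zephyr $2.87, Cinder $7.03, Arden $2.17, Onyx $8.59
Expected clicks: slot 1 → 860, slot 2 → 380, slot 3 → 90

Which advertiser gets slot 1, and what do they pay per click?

Ranked by bid: $8.59 (Onyx) > $7.61 (Vantage) > $7.03 (Cinder) > $2.87 (Zephyr) > …
Slot 1 goes to the first-ranked bidder, Onyx, who pays the next bid down: $7.61/click.

Onyx; $7.61 per click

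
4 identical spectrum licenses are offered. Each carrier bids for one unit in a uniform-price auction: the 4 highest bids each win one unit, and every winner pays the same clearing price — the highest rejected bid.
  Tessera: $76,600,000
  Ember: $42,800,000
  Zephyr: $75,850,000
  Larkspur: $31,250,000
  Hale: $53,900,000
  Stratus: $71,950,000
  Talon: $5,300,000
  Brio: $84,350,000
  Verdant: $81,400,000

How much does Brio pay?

Sorting: 84,350,000 (Brio), 81,400,000 (Verdant), 76,600,000 (Tessera), 75,850,000 (Zephyr), 71,950,000 (Stratus), 53,900,000 (Hale), …
The 4 highest are Brio, Verdant, Tessera, Zephyr.
First losing bid is Stratus's $71,950,000, which sets the uniform price.
Brio wins → pays $71,950,000.

Brio pays $71,950,000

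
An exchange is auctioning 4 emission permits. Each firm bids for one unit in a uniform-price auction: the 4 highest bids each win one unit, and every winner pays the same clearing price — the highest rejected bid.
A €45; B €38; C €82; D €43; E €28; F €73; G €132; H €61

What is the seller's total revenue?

Total revenue: €180

Bids ranked high→low: 132 (G), 82 (C), 73 (F), 61 (H), 45 (A), 43 (D), …
Top 4: G, C, F, H.
Highest unsuccessful bid: €45 → clearing price.
Total revenue = 4 × €45 = €180.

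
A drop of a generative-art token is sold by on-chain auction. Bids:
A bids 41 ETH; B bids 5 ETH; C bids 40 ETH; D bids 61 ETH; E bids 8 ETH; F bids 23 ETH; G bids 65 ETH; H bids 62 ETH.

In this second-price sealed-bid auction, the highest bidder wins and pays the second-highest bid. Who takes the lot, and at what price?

G pays 62 ETH

Second-price sealed-bid auction: the highest bidder wins and pays the second-highest bid.
Sorting bids: 65 (G) > 62 (H) > 61 (D) > 41 (A) > 40 (C) > 23 (F) > …
G wins with the highest bid; price is set by the runner-up at 62 ETH.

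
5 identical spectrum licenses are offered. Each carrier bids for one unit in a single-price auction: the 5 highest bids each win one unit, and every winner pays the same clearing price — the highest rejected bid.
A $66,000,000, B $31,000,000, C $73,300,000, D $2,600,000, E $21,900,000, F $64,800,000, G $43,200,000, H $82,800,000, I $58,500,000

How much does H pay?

Bids ranked high→low: 82,800,000 (H), 73,300,000 (C), 66,000,000 (A), 64,800,000 (F), 58,500,000 (I), 43,200,000 (G), 31,000,000 (B), …
Top 5: H, C, A, F, I.
Highest unsuccessful bid: $43,200,000 → clearing price.
H wins → pays $43,200,000.

H pays $43,200,000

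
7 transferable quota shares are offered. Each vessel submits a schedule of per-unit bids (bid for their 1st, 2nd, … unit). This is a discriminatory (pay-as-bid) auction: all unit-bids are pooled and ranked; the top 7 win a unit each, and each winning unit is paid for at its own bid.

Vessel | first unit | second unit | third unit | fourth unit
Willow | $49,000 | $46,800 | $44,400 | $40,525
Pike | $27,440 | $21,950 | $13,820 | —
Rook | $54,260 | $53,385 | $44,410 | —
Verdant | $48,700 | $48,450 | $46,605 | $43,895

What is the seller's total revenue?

Merging the schedules and taking the best 7: 54,260 (Rook-1), 53,385 (Rook-2), 49,000 (Willow-1), 48,700 (Verdant-1), 48,450 (Verdant-2), 46,800 (Willow-2), 46,605 (Verdant-3)
Next rejected bid: $44,410 (not a price — pay-as-bid).
Each winning unit pays its own bid.
Revenue = 54,260 + 53,385 + 49,000 + 48,700 + 48,450 + 46,800 + 46,605 = $347,200.

Total revenue: $347,200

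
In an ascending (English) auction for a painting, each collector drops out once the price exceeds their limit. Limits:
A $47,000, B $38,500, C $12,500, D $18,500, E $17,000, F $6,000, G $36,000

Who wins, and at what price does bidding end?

A wins at $38,500

Rule: the price rises until one bidder remains; the winner pays the price at which the last rival dropped out.
Limits ranked: 47,000 (A) > 38,500 (B) > 36,000 (G) > 18,500 (D) > 17,000 (E) > 12,500 (C) > …
Once the price passes $38,500, only A is left; the hammer falls at B's limit of $38,500.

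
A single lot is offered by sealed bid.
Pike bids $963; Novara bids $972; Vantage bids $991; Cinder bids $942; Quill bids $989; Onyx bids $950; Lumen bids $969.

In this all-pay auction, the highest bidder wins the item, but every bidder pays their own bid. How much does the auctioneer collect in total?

Total revenue: $6,776

All-pay auction: the highest bidder wins the item, but every bidder pays their own bid.
Bids ranked: 991 (Vantage) > 989 (Quill) > 972 (Novara) > 969 (Lumen) > 963 (Pike) > 950 (Onyx) > …
Vantage wins with the top bid; all bids are sunk regardless.
Every bidder forfeits their bid regardless of winning.
Revenue = 963 + 972 + 991 + 942 + 989 + 950 + 969 = $6,776.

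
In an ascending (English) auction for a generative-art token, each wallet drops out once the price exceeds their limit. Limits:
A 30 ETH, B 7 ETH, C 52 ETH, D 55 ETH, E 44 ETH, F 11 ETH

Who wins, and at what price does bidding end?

Ascending (English) auction: the price rises until one bidder remains; the winner pays the price at which the last rival dropped out.
Limits in order: 55 (D) > 52 (C) > 44 (E) > 30 (A) > 11 (F) > 7 (B)
Once the price passes 52 ETH, only D is left; the hammer falls at C's limit of 52 ETH.

D wins at 52 ETH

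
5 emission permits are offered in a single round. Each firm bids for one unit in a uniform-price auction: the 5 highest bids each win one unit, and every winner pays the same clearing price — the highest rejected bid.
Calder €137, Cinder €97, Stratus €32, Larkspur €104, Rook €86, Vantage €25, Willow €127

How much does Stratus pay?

Stratus pays €0

Sorting: 137 (Calder), 127 (Willow), 104 (Larkspur), 97 (Cinder), 86 (Rook), 32 (Stratus), 25 (Vantage)
Winners (5 units): Calder, Willow, Larkspur, Cinder, Rook.
Clearing price = highest rejected bid = €32.
Stratus does not win → pays €0.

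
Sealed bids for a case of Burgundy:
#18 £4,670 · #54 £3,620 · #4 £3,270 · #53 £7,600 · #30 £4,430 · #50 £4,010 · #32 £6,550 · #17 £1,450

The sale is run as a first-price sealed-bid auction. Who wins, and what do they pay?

Bids in order: 7,600 (#53) > 6,550 (#32) > 4,670 (#18) > 4,430 (#30) > 4,010 (#50) > 3,620 (#54) > …
#53 is highest → pays own bid, £7,600.

#53 pays £7,600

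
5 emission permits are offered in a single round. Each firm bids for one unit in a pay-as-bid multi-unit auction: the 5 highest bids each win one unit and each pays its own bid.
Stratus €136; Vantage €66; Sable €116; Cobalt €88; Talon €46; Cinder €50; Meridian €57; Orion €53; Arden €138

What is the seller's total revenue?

Bids ranked high→low: 138 (Arden), 136 (Stratus), 116 (Sable), 88 (Cobalt), 66 (Vantage), 57 (Meridian), 53 (Orion), …
Winners (5 units): Arden, Stratus, Sable, Cobalt, Vantage.
Total revenue = 138 + 136 + 116 + 88 + 66 = €544.

Total revenue: €544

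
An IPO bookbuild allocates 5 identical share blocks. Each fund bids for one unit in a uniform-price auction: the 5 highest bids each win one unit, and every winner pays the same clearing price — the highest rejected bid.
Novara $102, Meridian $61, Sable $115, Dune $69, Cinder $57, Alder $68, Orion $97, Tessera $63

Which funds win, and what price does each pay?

Bids ranked high→low: 115 (Sable), 102 (Novara), 97 (Orion), 69 (Dune), 68 (Alder), 63 (Tessera), 61 (Meridian), …
Top 5: Sable, Novara, Orion, Dune, Alder.
First losing bid is Tessera's $63, which sets the uniform price.

Sable, Novara, Orion, Dune, Alder; each pays $63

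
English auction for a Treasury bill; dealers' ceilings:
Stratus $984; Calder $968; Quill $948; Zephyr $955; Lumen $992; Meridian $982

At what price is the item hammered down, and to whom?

Lumen wins at $984

Limits in order: 992 (Lumen) > 984 (Stratus) > 982 (Meridian) > 968 (Calder) > 955 (Zephyr) > 948 (Quill)
Stratus is the last rival to drop out, at $984; Lumen remains and wins at that price.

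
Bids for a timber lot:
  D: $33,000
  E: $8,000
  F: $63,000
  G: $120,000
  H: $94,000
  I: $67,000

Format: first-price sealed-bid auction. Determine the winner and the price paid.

Bids ranked: 120,000 (G) > 94,000 (H) > 67,000 (I) > 63,000 (F) > 33,000 (D) > 8,000 (E)
G is highest → pays own bid, $120,000.

G pays $120,000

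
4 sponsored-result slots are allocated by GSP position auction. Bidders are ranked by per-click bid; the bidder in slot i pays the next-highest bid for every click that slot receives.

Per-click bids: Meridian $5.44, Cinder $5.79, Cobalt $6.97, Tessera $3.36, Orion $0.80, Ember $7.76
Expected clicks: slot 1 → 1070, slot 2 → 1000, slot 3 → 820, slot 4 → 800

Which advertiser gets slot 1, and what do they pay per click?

Sorting advertisers: $7.76 (Ember) > $6.97 (Cobalt) > $5.79 (Cinder) > $5.44 (Meridian) > $3.36 (Tessera) > …
Slot 1 goes to the first-ranked bidder, Ember, who pays the next bid down: $6.97/click.

Ember; $6.97 per click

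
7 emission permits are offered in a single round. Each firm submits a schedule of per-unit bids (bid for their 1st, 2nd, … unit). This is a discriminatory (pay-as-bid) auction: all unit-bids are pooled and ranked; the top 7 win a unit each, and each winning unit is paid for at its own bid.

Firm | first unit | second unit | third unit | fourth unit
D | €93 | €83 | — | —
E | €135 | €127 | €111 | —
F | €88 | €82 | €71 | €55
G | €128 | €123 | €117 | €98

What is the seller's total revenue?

Total revenue: €839

All unit-bids, highest first — top 7: 135 (E-1), 128 (G-1), 127 (E-2), 123 (G-2), 117 (G-3), 111 (E-3), 98 (G-4)
Next rejected bid: €93 (not a price — pay-as-bid).
Each winning unit pays its own bid.
Revenue = 135 + 128 + 127 + 123 + 117 + 111 + 98 = €839.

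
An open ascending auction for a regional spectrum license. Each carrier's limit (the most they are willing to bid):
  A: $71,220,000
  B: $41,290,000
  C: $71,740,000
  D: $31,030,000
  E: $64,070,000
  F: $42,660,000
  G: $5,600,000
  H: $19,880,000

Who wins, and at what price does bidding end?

C wins at $71,220,000

Ascending (English) auction: the price rises until one bidder remains; the winner pays the price at which the last rival dropped out.
Limits ranked: 71,740,000 (C) > 71,220,000 (A) > 64,070,000 (E) > 42,660,000 (F) > 41,290,000 (B) > 31,030,000 (D) > …
Bidding ends when A exits at $71,220,000; C takes it.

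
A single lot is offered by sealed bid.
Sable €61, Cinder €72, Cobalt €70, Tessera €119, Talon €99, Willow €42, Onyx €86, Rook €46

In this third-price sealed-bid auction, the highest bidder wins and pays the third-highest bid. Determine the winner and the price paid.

Bids ranked: 119 (Tessera) > 99 (Talon) > 86 (Onyx) > 72 (Cinder) > 70 (Cobalt) > 61 (Sable) > …
Tessera wins; payment is bid #3 in the ranking = €86.

Tessera pays €86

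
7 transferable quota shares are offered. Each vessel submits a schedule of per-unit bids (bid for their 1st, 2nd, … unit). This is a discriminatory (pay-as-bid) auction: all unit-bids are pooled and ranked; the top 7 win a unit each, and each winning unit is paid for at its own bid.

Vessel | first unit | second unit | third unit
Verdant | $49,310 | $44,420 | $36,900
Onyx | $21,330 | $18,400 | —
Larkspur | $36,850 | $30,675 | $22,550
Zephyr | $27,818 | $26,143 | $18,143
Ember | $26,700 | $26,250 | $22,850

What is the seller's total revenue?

Total revenue: $252,673

Merging the schedules and taking the best 7: 49,310 (Verdant-1), 44,420 (Verdant-2), 36,900 (Verdant-3), 36,850 (Larkspur-1), 30,675 (Larkspur-2), 27,818 (Zephyr-1), 26,700 (Ember-1)
Next rejected bid: $26,250 (not a price — pay-as-bid).
Each winning unit pays its own bid.
Revenue = 49,310 + 44,420 + 36,900 + 36,850 + 30,675 + 27,818 + 26,700 = $252,673.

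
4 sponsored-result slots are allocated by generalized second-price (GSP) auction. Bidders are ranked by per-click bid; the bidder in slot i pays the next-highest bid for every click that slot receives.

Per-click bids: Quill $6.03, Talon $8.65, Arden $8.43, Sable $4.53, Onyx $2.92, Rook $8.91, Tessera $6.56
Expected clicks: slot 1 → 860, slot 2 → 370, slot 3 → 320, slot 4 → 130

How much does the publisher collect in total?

Sorting advertisers: $8.91 (Rook) > $8.65 (Talon) > $8.43 (Arden) > $6.56 (Tessera) > $6.03 (Quill) > …
Slot 1: Rook pays $8.65 × 860 = $7439.00
Slot 2: Talon pays $8.43 × 370 = $3119.10
Slot 3: Arden pays $6.56 × 320 = $2099.20
Slot 4: Tessera pays $6.03 × 130 = $783.90
Total = $13441.20

Total revenue: $13441.20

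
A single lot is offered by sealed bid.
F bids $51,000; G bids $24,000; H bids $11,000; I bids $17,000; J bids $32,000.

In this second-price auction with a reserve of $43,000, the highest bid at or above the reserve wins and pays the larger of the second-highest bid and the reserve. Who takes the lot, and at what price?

Rule: the highest bid at or above the reserve wins and pays the larger of the second-highest bid and the reserve.
Bids in order: 51,000 (F) > 32,000 (J) > 24,000 (G) > 17,000 (I) > 11,000 (H)
F has the top bid at or above the reserve ($51,000).
max(second-highest $32,000, reserve $43,000) = $43,000.

F pays $43,000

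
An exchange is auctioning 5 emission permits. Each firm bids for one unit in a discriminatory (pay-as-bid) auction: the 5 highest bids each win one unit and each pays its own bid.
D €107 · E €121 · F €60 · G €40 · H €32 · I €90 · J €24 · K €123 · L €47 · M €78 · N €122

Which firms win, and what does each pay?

Sorting: 123 (K), 122 (N), 121 (E), 107 (D), 90 (I), 78 (M), 60 (F), …
Winners (5 units): K, N, E, D, I.
Each winner pays its own bid: K €123, N €122, E €121, D €107, I €90.

K €123, N €122, E €121, D €107, I €90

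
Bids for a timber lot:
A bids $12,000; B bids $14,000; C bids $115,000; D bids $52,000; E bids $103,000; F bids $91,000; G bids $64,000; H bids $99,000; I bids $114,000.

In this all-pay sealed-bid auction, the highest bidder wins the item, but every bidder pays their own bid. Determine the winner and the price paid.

Rule: the highest bidder wins the item, but every bidder pays their own bid.
Bids ranked: 115,000 (C) > 114,000 (I) > 103,000 (E) > 99,000 (H) > 91,000 (F) > 64,000 (G) > …
C wins with the top bid; all bids are sunk regardless.

C pays $115,000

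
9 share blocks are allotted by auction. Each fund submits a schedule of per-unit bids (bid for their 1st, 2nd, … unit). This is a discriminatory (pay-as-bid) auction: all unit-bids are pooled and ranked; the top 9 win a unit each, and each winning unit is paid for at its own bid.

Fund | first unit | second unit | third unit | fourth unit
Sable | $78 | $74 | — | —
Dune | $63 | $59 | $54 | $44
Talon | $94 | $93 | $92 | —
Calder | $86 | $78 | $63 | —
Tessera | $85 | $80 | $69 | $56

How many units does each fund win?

Calder 2, Sable 2, Talon 3, Tessera 2

Pooled unit-bids ranked (top 9): 94 (Talon-1), 93 (Talon-2), 92 (Talon-3), 86 (Calder-1), 85 (Tessera-1), 80 (Tessera-2), 78 (Sable-1), 78 (Calder-2), 74 (Sable-2)
Next rejected bid: $69 (not a price — pay-as-bid).
Allocation: Calder 2, Sable 2, Talon 3, Tessera 2.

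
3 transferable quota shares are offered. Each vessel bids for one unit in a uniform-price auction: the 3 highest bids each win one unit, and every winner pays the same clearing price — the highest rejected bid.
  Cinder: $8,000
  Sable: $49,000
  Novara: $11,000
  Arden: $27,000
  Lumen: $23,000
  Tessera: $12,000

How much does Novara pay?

Ordering the bids: 49,000 (Sable), 27,000 (Arden), 23,000 (Lumen), 12,000 (Tessera), 11,000 (Novara), …
The 3 highest are Sable, Arden, Lumen.
Clearing price = highest rejected bid = $12,000.
Novara does not win → pays $0.

Novara pays $0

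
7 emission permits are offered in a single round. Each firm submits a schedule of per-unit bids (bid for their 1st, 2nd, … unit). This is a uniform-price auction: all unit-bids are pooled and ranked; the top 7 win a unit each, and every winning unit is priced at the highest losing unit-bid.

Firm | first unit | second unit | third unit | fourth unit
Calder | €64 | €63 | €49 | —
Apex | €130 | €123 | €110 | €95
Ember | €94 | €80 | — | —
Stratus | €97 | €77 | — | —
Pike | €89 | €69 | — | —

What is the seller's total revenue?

Merging the schedules and taking the best 7: 130 (Apex-1), 123 (Apex-2), 110 (Apex-3), 97 (Stratus-1), 95 (Apex-4), 94 (Ember-1), 89 (Pike-1)
The (k+1)-th unit-bid is €80.
Allocation: Apex 4, Ember 1, Pike 1, Stratus 1. Every unit priced at €80.
Revenue = 7 × 80 = €560.

Total revenue: €560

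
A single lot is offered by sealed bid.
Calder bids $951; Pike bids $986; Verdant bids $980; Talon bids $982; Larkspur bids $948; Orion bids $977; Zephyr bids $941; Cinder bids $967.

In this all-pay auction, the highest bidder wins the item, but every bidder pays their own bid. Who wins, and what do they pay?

Sorting bids: 986 (Pike) > 982 (Talon) > 980 (Verdant) > 977 (Orion) > 967 (Cinder) > 951 (Calder) > …
Pike is highest and takes the item; every bidder forfeits their bid.

Pike pays $986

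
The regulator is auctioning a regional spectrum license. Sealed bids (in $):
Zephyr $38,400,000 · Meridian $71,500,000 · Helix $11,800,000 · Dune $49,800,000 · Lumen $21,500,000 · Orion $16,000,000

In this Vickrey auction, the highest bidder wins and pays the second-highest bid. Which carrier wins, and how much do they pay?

Bids in order: 71,500,000 (Meridian) > 49,800,000 (Dune) > 38,400,000 (Zephyr) > 21,500,000 (Lumen) > 16,000,000 (Orion) > 11,800,000 (Helix)
Second-price: Meridian pays Dune's bid of $49,800,000.

Meridian pays $49,800,000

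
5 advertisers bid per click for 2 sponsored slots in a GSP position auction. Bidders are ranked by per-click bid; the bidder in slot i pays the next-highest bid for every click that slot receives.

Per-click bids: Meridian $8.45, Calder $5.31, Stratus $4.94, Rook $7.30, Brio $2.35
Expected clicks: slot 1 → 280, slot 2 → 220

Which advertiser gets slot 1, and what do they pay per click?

Ranked by bid: $8.45 (Meridian) > $7.30 (Rook) > $5.31 (Calder) > …
Slot 1 goes to the first-ranked bidder, Meridian, who pays the next bid down: $7.30/click.

Meridian; $7.30 per click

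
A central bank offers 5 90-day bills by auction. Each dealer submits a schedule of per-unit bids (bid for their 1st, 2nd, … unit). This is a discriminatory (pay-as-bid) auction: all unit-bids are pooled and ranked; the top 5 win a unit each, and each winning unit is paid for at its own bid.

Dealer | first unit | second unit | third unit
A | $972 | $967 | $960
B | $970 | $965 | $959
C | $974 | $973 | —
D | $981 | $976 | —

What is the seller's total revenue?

All unit-bids, highest first — top 5: 981 (D-1), 976 (D-2), 974 (C-1), 973 (C-2), 972 (A-1)
Next rejected bid: $970 (not a price — pay-as-bid).
Each winning unit pays its own bid.
Revenue = 981 + 976 + 974 + 973 + 972 = $4,876.

Total revenue: $4,876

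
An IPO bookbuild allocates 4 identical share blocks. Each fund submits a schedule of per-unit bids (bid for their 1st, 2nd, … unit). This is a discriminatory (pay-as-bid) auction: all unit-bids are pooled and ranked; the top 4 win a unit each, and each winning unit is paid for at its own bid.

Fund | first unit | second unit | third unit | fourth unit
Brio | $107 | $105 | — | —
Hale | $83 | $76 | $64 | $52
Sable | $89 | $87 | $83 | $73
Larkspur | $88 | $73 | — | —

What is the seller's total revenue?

Pooled unit-bids ranked (top 4): 107 (Brio-1), 105 (Brio-2), 89 (Sable-1), 88 (Larkspur-1)
Next rejected bid: $87 (not a price — pay-as-bid).
Each winning unit pays its own bid.
Revenue = 107 + 105 + 89 + 88 = $389.

Total revenue: $389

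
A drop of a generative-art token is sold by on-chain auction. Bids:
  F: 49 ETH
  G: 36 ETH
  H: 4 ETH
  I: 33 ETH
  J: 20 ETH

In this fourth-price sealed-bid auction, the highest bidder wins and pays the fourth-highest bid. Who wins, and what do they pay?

Fourth-price sealed-bid auction: the highest bidder wins and pays the fourth-highest bid.
Sorting bids: 49 (F) > 36 (G) > 33 (I) > 20 (J) > 4 (H)
F wins; payment is bid #4 in the ranking = 20 ETH.

F pays 20 ETH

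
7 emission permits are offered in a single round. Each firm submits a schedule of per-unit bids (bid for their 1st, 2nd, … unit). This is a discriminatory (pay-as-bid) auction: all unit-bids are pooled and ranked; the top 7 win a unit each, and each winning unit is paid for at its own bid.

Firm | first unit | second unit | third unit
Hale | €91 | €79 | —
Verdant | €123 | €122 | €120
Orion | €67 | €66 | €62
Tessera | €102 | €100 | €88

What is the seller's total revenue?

All unit-bids, highest first — top 7: 123 (Verdant-1), 122 (Verdant-2), 120 (Verdant-3), 102 (Tessera-1), 100 (Tessera-2), 91 (Hale-1), 88 (Tessera-3)
Next rejected bid: €79 (not a price — pay-as-bid).
Each winning unit pays its own bid.
Revenue = 123 + 122 + 120 + 102 + 100 + 91 + 88 = €746.

Total revenue: €746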